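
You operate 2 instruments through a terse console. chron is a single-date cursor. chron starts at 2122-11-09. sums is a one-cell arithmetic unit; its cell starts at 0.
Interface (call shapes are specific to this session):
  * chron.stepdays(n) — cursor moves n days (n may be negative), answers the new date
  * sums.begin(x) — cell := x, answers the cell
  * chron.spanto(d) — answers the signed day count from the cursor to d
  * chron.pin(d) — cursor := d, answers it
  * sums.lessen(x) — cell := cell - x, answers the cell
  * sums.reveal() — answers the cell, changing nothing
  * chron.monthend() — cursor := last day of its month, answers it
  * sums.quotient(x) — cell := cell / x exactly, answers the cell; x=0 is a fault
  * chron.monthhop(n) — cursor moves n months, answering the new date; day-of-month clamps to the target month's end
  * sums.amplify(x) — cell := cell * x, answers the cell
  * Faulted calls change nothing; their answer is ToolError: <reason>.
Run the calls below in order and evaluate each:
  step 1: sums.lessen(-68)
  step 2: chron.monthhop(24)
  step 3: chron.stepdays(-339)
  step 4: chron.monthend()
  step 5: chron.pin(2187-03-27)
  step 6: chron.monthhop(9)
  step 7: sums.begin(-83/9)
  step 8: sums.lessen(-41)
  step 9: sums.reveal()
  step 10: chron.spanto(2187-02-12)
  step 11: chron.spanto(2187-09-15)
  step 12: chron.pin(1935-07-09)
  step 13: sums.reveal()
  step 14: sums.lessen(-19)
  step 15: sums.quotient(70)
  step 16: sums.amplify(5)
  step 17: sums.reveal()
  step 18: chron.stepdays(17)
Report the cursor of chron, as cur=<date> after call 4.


Do: sums.lessen[x='-68']
See: 68
Do: chron.monthhop[n='24']
See: 2124-11-09
Do: chron.stepdays[n='-339']
See: 2123-12-06
Do: chron.monthend[]
See: 2123-12-31
Do: chron.pin[d='2187-03-27']
See: 2187-03-27
Do: chron.monthhop[n='9']
See: 2187-12-27
Do: sums.begin[x='-83/9']
See: -83/9
Do: sums.lessen[x='-41']
See: 286/9
Do: sums.reveal[]
See: 286/9
Do: chron.spanto[d='2187-02-12']
See: -318
Do: chron.spanto[d='2187-09-15']
See: -103
Do: chron.pin[d='1935-07-09']
See: 1935-07-09
Do: sums.reveal[]
See: 286/9
Do: sums.lessen[x='-19']
See: 457/9
Do: sums.quotient[x='70']
See: 457/630
Do: sums.amplify[x='5']
See: 457/126
Do: sums.reveal[]
See: 457/126
Do: chron.stepdays[n='17']
See: 1935-07-26

Answer: cur=2123-12-31


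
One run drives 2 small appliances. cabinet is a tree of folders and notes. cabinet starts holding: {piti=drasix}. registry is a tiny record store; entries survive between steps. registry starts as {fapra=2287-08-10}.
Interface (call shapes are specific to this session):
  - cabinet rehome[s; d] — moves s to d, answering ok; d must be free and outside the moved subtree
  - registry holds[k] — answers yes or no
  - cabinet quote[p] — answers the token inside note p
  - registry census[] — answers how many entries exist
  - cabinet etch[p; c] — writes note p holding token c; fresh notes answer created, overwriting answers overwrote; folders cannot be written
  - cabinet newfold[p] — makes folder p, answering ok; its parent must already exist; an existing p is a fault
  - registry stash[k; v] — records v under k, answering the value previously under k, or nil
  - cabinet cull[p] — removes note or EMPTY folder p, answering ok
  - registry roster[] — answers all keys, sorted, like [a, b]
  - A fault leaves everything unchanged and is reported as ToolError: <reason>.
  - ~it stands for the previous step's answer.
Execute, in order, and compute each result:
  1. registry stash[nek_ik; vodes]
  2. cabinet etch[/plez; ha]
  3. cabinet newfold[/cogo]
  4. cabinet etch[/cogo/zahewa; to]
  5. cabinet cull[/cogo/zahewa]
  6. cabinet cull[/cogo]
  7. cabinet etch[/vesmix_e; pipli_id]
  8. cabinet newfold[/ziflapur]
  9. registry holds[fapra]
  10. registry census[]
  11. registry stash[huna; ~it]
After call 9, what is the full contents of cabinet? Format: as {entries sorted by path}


==> registry stash(k=nek_ik, v=vodes)
<== nil
==> cabinet etch(p=/plez, c=ha)
<== created
==> cabinet newfold(p=/cogo)
<== ok
==> cabinet etch(p=/cogo/zahewa, c=to)
<== created
==> cabinet cull(p=/cogo/zahewa)
<== ok
==> cabinet cull(p=/cogo)
<== ok
==> cabinet etch(p=/vesmix_e, c=pipli_id)
<== created
==> cabinet newfold(p=/ziflapur)
<== ok
==> registry holds(k=fapra)
<== yes
==> registry census()
<== 2
==> registry stash(k=huna, v=~it)
<== nil

Answer: {piti=drasix, plez=ha, vesmix_e=pipli_id, ziflapur/}


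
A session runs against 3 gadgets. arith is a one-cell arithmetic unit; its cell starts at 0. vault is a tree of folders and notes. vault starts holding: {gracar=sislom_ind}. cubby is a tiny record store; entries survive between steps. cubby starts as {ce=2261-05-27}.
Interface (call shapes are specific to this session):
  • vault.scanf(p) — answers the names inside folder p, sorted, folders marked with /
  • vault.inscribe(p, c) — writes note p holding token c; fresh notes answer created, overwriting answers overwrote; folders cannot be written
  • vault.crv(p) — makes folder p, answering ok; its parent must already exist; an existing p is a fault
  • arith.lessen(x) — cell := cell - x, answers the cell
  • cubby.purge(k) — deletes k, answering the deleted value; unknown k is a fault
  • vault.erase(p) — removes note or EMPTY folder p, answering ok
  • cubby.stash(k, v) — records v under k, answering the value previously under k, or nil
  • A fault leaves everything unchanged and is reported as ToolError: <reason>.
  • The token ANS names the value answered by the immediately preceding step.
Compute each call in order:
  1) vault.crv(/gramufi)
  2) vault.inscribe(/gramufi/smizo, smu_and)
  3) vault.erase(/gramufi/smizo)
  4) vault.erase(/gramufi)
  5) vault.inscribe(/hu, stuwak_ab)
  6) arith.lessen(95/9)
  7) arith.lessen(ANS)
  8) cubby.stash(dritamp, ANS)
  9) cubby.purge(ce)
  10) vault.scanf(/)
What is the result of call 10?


>> vault.crv(p: /gramufi)
<< ok
>> vault.inscribe(p: /gramufi/smizo, c: smu_and)
<< created
>> vault.erase(p: /gramufi/smizo)
<< ok
>> vault.erase(p: /gramufi)
<< ok
>> vault.inscribe(p: /hu, c: stuwak_ab)
<< created
>> arith.lessen(x: 95/9)
<< -95/9
>> arith.lessen(x: ANS)
<< 0
>> cubby.stash(k: dritamp, v: ANS)
<< nil
>> cubby.purge(k: ce)
<< 2261-05-27
>> vault.scanf(p: /)
<< [gracar, hu]

Answer: [gracar, hu]


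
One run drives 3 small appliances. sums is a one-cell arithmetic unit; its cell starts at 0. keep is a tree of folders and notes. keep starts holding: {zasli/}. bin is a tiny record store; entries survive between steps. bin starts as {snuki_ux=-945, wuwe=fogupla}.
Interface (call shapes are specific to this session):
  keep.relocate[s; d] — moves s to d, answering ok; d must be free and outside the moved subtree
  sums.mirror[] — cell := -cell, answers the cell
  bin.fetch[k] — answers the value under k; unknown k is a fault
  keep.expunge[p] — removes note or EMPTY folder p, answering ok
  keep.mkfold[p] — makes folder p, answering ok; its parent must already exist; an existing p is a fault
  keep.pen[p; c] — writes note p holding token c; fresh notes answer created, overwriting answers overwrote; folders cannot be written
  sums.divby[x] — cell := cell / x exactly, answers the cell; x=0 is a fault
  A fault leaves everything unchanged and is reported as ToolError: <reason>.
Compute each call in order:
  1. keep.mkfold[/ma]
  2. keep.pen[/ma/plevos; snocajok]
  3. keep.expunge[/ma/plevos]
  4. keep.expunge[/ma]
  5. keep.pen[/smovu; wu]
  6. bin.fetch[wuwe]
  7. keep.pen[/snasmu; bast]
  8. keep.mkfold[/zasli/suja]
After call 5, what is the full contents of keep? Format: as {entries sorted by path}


[in] keep.mkfold p='/ma'
:: ok
[in] keep.pen p='/ma/plevos' c='snocajok'
:: created
[in] keep.expunge p='/ma/plevos'
:: ok
[in] keep.expunge p='/ma'
:: ok
[in] keep.pen p='/smovu' c='wu'
:: created
[in] bin.fetch k='wuwe'
:: fogupla
[in] keep.pen p='/snasmu' c='bast'
:: created
[in] keep.mkfold p='/zasli/suja'
:: ok

Answer: {smovu=wu, zasli/}


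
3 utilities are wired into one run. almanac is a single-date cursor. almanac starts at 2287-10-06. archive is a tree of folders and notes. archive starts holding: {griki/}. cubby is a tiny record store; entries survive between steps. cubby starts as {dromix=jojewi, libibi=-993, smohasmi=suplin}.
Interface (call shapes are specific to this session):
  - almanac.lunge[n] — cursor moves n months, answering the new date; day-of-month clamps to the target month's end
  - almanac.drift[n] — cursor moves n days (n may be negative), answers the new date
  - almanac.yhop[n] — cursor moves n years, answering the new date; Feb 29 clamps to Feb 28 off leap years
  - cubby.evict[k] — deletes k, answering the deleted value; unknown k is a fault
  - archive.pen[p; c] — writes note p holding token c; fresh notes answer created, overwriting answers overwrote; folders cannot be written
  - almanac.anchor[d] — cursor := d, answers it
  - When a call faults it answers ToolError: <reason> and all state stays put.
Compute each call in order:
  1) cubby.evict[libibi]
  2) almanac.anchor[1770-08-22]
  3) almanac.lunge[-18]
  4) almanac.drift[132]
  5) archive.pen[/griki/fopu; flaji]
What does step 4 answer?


>> cubby.evict(k=libibi)
<< -993
>> almanac.anchor(d=1770-08-22)
<< 1770-08-22
>> almanac.lunge(n=-18)
<< 1769-02-22
>> almanac.drift(n=132)
<< 1769-07-04
>> archive.pen(p=/griki/fopu, c=flaji)
<< created

Answer: 1769-07-04


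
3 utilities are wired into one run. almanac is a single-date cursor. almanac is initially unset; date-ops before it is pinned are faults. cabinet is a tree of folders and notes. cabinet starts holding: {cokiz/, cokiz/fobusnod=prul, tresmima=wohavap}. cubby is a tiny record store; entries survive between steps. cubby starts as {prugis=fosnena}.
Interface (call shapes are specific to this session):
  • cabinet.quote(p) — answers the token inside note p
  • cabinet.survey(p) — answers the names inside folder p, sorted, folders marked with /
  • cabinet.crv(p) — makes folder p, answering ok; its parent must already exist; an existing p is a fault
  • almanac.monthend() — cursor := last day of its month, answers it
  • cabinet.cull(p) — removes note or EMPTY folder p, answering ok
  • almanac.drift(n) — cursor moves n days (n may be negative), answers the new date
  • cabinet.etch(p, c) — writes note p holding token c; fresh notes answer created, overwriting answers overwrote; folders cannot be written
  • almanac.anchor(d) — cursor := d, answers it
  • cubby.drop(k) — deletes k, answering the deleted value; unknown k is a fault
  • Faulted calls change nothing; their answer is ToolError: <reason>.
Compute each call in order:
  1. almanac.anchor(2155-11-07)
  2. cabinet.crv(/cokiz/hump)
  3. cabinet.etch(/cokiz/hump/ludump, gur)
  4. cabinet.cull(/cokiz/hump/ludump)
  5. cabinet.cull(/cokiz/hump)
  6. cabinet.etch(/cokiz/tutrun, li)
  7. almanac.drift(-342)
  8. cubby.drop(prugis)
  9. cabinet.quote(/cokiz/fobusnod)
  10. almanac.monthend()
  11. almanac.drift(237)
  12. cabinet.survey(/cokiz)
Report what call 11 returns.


Next I call almanac.anchor using d='2155-11-07': 2155-11-07.
Then cabinet.crv using p='/cokiz/hump', → ok.
I call cabinet.etch using p='/cokiz/hump/ludump', c='gur': created.
I invoke cabinet.cull using p='/cokiz/hump/ludump', yielding ok.
I try cabinet.cull using p='/cokiz/hump', → ok.
Calling cabinet.etch using p='/cokiz/tutrun', c='li', which returns created.
I call almanac.drift using n='-342', and see 2154-11-30.
I invoke cubby.drop using k='prugis', giving fosnena.
Using cabinet.quote using p='/cokiz/fobusnod', → prul.
Now I run almanac.monthend, — result: 2154-11-30.
Invoking almanac.drift using n='237', and get 2155-07-25.
Using cabinet.survey using p='/cokiz', → [fobusnod, tutrun].

Answer: 2155-07-25


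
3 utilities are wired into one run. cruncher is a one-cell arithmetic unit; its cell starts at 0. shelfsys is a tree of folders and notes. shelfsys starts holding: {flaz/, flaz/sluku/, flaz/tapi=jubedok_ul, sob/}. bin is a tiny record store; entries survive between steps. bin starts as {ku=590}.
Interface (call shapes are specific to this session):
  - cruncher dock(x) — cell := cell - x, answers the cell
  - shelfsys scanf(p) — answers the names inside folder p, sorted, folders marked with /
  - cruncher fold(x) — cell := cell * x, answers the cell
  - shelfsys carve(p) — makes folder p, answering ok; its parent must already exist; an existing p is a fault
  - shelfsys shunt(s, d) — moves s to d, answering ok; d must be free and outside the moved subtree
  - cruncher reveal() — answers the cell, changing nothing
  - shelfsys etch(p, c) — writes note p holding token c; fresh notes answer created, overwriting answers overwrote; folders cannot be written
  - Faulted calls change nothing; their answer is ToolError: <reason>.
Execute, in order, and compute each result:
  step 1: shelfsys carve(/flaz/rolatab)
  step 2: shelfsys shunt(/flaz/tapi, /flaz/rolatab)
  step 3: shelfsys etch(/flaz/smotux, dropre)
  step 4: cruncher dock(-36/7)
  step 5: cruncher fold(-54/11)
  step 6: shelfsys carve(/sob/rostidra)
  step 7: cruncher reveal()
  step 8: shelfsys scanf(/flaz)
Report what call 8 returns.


Answer: [rolatab/, sluku/, smotux, tapi]

Derivation:
# shelfsys carve(p='/flaz/rolatab') : ok
# shelfsys shunt(s='/flaz/tapi', d='/flaz/rolatab') : ToolError: exists
# shelfsys etch(p='/flaz/smotux', c='dropre') : created
# cruncher dock(x='-36/7') : 36/7
# cruncher fold(x='-54/11') : -1944/77
# shelfsys carve(p='/sob/rostidra') : ok
# cruncher reveal() : -1944/77
# shelfsys scanf(p='/flaz') : [rolatab/, sluku/, smotux, tapi]


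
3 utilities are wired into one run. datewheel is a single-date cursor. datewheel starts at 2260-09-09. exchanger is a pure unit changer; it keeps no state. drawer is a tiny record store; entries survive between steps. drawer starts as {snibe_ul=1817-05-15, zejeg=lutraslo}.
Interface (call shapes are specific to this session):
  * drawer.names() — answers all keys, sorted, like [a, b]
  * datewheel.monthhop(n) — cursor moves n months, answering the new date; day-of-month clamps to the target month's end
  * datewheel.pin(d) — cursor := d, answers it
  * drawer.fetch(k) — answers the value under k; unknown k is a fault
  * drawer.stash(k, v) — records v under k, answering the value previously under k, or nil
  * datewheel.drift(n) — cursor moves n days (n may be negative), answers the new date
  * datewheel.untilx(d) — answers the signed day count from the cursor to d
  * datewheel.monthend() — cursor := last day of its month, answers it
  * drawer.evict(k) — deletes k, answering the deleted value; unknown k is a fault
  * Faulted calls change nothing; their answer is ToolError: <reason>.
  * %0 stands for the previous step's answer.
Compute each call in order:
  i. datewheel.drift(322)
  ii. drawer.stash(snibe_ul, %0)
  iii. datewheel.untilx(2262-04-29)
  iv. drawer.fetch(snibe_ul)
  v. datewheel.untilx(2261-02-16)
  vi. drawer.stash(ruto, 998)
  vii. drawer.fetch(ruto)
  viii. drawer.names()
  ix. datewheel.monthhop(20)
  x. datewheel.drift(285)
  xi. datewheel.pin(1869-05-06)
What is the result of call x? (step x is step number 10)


>>> drift n='322'
:: 2261-07-28
>>> stash k='snibe_ul' v='%0'
:: 1817-05-15
>>> untilx d='2262-04-29'
:: 275
>>> fetch k='snibe_ul'
:: 2261-07-28
>>> untilx d='2261-02-16'
:: -162
>>> stash k='ruto' v='998'
:: nil
>>> fetch k='ruto'
:: 998
>>> names
:: [ruto, snibe_ul, zejeg]
>>> monthhop n='20'
:: 2263-03-28
>>> drift n='285'
:: 2264-01-07
>>> pin d='1869-05-06'
:: 1869-05-06

Answer: 2264-01-07


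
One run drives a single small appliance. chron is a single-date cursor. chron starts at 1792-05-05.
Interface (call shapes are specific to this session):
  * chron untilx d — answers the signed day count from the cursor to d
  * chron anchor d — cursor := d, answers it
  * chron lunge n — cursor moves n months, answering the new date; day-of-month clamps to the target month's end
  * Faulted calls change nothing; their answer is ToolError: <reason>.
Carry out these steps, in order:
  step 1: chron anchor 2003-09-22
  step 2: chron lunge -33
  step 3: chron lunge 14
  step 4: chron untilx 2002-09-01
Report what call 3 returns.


I invoke chron anchor(d: 2003-09-22), and get 2003-09-22.
I call chron lunge(n: -33), → 2000-12-22.
Now I run chron lunge(n: 14), and observe 2002-02-22.
I run chron untilx(d: 2002-09-01), — result: 191.

Answer: 2002-02-22


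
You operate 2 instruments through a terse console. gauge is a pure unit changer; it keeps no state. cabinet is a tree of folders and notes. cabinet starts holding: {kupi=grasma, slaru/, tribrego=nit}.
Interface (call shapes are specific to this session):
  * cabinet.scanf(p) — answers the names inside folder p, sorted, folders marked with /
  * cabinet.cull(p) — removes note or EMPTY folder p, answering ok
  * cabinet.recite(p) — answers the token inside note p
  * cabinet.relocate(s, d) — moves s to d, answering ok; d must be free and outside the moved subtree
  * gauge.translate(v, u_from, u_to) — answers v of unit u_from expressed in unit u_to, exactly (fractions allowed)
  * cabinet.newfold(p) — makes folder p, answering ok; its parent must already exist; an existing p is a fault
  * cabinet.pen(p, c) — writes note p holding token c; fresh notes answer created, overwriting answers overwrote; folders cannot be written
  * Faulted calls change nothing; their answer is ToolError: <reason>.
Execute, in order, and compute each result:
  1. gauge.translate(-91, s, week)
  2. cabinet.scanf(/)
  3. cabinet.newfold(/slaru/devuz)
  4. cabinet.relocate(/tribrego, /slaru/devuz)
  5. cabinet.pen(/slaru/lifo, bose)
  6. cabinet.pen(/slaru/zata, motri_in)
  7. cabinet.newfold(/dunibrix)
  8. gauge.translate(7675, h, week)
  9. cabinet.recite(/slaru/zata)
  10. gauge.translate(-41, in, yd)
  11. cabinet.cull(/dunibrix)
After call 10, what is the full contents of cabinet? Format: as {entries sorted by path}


[in] translate v→-91 u_from→s u_to→week
  -13/86400
[in] scanf p→/
  [kupi, slaru/, tribrego]
[in] newfold p→/slaru/devuz
  ok
[in] relocate s→/tribrego d→/slaru/devuz
  ToolError: exists
[in] pen p→/slaru/lifo c→bose
  created
[in] pen p→/slaru/zata c→motri_in
  created
[in] newfold p→/dunibrix
  ok
[in] translate v→7675 u_from→h u_to→week
  7675/168
[in] recite p→/slaru/zata
  motri_in
[in] translate v→-41 u_from→in u_to→yd
  -41/36
[in] cull p→/dunibrix
  ok

Answer: {dunibrix/, kupi=grasma, slaru/, slaru/devuz/, slaru/lifo=bose, slaru/zata=motri_in, tribrego=nit}


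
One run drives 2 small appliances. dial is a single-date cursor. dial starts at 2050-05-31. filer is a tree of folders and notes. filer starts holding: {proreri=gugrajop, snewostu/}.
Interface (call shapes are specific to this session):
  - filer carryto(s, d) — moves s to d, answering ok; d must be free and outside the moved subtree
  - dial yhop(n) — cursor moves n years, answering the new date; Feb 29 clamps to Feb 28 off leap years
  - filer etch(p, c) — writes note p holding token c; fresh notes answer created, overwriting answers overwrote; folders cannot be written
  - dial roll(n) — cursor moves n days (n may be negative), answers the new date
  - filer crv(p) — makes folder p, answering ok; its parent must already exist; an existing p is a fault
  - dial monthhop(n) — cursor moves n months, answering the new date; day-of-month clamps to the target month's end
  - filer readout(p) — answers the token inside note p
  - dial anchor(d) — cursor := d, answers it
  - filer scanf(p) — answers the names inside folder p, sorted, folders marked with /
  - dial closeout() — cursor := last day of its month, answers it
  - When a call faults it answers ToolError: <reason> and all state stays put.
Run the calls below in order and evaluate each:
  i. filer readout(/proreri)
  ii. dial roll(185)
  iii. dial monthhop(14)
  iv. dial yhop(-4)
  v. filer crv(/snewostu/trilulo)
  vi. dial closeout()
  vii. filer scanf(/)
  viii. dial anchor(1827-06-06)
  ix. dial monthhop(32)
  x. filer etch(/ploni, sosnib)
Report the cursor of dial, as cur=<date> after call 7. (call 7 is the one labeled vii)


Answer: cur=2048-02-29

Derivation:
Invoking filer readout with p: /proreri: gugrajop.
Then dial roll with n: 185, and get 2050-12-02.
Using dial monthhop with n: 14, — result: 2052-02-02.
I invoke dial yhop with n: -4, — result: 2048-02-02.
I use filer crv with p: /snewostu/trilulo, — result: ok.
Calling dial closeout(), — result: 2048-02-29.
Then filer scanf with p: /, → [proreri, snewostu/].
Now I run dial anchor with d: 1827-06-06, and observe 1827-06-06.
Then dial monthhop with n: 32, and observe 1830-02-06.
I try filer etch with p: /ploni, c: sosnib, and get created.


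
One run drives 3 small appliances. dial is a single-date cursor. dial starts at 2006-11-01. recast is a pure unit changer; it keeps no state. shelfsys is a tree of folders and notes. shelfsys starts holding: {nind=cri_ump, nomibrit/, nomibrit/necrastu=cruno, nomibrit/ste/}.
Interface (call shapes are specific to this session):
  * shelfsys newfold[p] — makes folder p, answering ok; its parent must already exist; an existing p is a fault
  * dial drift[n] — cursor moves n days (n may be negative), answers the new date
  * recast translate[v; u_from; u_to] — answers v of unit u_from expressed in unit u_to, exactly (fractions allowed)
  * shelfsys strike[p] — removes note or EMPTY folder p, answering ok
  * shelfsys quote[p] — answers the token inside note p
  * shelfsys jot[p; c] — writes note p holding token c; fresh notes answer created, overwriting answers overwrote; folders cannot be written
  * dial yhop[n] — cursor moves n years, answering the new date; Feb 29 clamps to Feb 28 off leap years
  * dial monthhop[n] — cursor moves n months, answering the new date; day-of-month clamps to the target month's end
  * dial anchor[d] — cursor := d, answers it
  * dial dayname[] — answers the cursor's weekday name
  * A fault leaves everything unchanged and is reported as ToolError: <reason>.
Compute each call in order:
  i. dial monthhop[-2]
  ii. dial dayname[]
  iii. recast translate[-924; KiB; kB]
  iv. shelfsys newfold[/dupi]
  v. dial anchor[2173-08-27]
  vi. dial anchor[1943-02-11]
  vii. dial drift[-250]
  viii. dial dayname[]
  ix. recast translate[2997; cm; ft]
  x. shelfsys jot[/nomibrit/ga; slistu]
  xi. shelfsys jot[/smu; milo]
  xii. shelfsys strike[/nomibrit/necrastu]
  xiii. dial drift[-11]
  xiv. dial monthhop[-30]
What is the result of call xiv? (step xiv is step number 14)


Answer: 1939-11-26

Derivation:
==> dial monthhop(-2)
<== 2006-09-01
==> dial dayname()
<== Friday
==> recast translate(-924, KiB, kB)
<== -118272/125
==> shelfsys newfold(/dupi)
<== ok
==> dial anchor(2173-08-27)
<== 2173-08-27
==> dial anchor(1943-02-11)
<== 1943-02-11
==> dial drift(-250)
<== 1942-06-06
==> dial dayname()
<== Saturday
==> recast translate(2997, cm, ft)
<== 24975/254
==> shelfsys jot(/nomibrit/ga, slistu)
<== created
==> shelfsys jot(/smu, milo)
<== created
==> shelfsys strike(/nomibrit/necrastu)
<== ok
==> dial drift(-11)
<== 1942-05-26
==> dial monthhop(-30)
<== 1939-11-26


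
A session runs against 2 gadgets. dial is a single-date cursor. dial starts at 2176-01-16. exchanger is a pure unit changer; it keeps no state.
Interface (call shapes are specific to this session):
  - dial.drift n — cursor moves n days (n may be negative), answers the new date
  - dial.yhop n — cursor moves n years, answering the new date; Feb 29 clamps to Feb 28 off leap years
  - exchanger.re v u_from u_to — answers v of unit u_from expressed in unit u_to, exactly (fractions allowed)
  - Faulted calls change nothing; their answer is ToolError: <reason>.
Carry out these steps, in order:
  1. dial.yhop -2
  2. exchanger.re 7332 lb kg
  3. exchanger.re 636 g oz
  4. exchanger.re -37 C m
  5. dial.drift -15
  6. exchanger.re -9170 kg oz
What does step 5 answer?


-- yhop(n→-2) : 2174-01-16
-- re(v→7332, u_from→lb, u_to→kg) : 83143481421/25000000
-- re(v→636, u_from→g, u_to→oz) : 1017600000/45359237
-- re(v→-37, u_from→C, u_to→m) : ToolError: incompatible units
-- drift(n→-15) : 2174-01-01
-- re(v→-9170, u_from→kg, u_to→oz) : -2096000000000/6479891

Answer: 2174-01-01


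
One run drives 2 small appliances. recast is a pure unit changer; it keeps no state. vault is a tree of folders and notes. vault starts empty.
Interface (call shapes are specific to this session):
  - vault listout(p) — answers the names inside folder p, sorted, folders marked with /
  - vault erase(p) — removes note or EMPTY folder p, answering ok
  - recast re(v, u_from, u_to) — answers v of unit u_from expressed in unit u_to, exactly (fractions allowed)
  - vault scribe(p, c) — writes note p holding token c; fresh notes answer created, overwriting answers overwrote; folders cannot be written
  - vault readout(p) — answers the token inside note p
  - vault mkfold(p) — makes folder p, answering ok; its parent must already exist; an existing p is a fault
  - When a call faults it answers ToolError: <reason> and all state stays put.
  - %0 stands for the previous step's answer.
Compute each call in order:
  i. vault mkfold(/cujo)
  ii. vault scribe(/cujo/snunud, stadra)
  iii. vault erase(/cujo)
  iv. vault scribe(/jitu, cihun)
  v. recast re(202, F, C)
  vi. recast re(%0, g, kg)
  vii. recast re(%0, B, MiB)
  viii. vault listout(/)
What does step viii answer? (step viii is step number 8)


Answer: [cujo/, jitu]

Derivation:
Calling vault mkfold using /cujo, which returns ok.
Now I run vault scribe using /cujo/snunud, stadra, → created.
I call vault erase using /cujo, and observe ToolError: not empty.
Next I call vault scribe using /jitu, cihun, and get created.
I use recast re using 202, F, C, and observe 850/9.
I invoke recast re using %0, g, kg, giving 17/180.
I invoke recast re using %0, B, MiB, giving 17/188743680.
I use vault listout using /, and observe [cujo/, jitu].


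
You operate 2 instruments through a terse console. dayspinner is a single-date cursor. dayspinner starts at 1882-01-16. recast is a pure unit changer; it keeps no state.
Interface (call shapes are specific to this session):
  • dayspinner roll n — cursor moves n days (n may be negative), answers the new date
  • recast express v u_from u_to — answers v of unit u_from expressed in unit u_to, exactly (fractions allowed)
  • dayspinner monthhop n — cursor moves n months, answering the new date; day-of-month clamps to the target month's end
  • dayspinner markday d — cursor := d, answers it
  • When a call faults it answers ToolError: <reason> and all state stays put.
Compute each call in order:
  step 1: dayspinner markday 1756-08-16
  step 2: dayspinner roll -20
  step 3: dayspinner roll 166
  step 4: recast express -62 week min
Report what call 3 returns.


Answer: 1757-01-09

Derivation:
% dayspinner markday d='1756-08-16'
[out] 1756-08-16
% dayspinner roll n='-20'
[out] 1756-07-27
% dayspinner roll n='166'
[out] 1757-01-09
% recast express v='-62' u_from='week' u_to='min'
[out] -624960


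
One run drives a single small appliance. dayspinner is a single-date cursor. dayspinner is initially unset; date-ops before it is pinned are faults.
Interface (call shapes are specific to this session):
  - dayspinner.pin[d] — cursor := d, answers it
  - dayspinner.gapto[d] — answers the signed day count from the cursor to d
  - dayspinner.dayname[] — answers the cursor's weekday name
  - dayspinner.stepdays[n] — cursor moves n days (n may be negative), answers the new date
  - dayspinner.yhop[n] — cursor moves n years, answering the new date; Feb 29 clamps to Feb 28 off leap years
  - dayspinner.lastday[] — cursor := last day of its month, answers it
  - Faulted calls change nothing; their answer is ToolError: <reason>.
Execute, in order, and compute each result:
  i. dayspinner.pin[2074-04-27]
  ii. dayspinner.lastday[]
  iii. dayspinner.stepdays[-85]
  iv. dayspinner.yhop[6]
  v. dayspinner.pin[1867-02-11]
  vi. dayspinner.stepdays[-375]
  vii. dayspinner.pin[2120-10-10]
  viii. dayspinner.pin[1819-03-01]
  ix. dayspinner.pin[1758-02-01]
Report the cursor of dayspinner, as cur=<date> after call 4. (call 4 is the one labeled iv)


Answer: cur=2080-02-04

Derivation:
Invoking dayspinner.pin passing d→2074-04-27, yielding 2074-04-27.
I try dayspinner.lastday, and get 2074-04-30.
Next I call dayspinner.stepdays passing n→-85, yielding 2074-02-04.
Next I call dayspinner.yhop passing n→6, → 2080-02-04.
I call dayspinner.pin passing d→1867-02-11, and see 1867-02-11.
Next I call dayspinner.stepdays passing n→-375, yielding 1866-02-01.
I invoke dayspinner.pin passing d→2120-10-10: 2120-10-10.
Now I run dayspinner.pin passing d→1819-03-01, — result: 1819-03-01.
Invoking dayspinner.pin passing d→1758-02-01, yielding 1758-02-01.


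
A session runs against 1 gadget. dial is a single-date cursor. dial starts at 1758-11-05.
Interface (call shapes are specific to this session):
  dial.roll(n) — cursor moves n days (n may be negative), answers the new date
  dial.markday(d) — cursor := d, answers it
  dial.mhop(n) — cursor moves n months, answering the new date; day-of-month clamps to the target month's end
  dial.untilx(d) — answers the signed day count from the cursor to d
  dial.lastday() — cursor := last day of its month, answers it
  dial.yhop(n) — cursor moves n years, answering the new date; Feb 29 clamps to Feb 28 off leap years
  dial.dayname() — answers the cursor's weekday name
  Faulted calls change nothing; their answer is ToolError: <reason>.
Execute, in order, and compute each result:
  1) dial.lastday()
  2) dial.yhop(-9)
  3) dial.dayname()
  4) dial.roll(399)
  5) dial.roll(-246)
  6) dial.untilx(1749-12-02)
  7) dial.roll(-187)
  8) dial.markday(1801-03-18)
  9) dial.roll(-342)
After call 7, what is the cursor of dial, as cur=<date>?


CALL lastday[]
RET  1758-11-30
CALL yhop[n='-9']
RET  1749-11-30
CALL dayname[]
RET  Sunday
CALL roll[n='399']
RET  1751-01-03
CALL roll[n='-246']
RET  1750-05-02
CALL untilx[d='1749-12-02']
RET  -151
CALL roll[n='-187']
RET  1749-10-27
CALL markday[d='1801-03-18']
RET  1801-03-18
CALL roll[n='-342']
RET  1800-04-10

Answer: cur=1749-10-27


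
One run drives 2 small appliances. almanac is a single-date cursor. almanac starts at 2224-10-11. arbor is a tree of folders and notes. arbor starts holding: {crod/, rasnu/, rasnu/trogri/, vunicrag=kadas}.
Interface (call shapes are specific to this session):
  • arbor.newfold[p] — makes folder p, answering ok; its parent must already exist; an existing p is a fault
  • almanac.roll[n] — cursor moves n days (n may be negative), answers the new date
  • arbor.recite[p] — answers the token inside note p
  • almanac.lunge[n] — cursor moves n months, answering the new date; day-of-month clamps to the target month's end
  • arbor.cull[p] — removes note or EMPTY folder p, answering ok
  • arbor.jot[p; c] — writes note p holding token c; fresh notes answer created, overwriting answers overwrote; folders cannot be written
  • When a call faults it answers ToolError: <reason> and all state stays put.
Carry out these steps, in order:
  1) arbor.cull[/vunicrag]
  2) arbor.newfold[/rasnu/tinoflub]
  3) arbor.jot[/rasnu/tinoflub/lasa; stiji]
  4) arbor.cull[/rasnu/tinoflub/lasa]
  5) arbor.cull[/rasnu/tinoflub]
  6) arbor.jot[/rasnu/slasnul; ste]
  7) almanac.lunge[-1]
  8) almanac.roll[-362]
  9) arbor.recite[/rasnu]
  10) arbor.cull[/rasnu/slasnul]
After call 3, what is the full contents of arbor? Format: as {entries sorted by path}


[in] arbor.cull p=/vunicrag
  ok
[in] arbor.newfold p=/rasnu/tinoflub
  ok
[in] arbor.jot p=/rasnu/tinoflub/lasa c=stiji
  created
[in] arbor.cull p=/rasnu/tinoflub/lasa
  ok
[in] arbor.cull p=/rasnu/tinoflub
  ok
[in] arbor.jot p=/rasnu/slasnul c=ste
  created
[in] almanac.lunge n=-1
  2224-09-11
[in] almanac.roll n=-362
  2223-09-15
[in] arbor.recite p=/rasnu
  ToolError: is a directory
[in] arbor.cull p=/rasnu/slasnul
  ok

Answer: {crod/, rasnu/, rasnu/tinoflub/, rasnu/tinoflub/lasa=stiji, rasnu/trogri/}


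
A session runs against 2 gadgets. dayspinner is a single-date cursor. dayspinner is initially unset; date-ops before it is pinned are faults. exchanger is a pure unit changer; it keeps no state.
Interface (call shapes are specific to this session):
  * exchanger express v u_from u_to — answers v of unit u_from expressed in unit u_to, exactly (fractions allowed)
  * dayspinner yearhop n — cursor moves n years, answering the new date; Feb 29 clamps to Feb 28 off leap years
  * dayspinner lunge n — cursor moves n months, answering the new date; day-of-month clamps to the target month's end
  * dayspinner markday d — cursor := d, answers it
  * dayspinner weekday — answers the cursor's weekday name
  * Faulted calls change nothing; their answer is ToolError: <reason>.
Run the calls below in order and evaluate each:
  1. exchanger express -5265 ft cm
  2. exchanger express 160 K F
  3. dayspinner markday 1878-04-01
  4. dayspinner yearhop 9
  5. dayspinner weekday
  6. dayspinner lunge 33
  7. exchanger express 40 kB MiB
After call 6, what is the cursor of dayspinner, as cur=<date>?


! exchanger express(-5265, ft, cm) => -802386/5
! exchanger express(160, K, F) => -17167/100
! dayspinner markday(1878-04-01) => 1878-04-01
! dayspinner yearhop(9) => 1887-04-01
! dayspinner weekday() => Friday
! dayspinner lunge(33) => 1890-01-01
! exchanger express(40, kB, MiB) => 625/16384

Answer: cur=1890-01-01


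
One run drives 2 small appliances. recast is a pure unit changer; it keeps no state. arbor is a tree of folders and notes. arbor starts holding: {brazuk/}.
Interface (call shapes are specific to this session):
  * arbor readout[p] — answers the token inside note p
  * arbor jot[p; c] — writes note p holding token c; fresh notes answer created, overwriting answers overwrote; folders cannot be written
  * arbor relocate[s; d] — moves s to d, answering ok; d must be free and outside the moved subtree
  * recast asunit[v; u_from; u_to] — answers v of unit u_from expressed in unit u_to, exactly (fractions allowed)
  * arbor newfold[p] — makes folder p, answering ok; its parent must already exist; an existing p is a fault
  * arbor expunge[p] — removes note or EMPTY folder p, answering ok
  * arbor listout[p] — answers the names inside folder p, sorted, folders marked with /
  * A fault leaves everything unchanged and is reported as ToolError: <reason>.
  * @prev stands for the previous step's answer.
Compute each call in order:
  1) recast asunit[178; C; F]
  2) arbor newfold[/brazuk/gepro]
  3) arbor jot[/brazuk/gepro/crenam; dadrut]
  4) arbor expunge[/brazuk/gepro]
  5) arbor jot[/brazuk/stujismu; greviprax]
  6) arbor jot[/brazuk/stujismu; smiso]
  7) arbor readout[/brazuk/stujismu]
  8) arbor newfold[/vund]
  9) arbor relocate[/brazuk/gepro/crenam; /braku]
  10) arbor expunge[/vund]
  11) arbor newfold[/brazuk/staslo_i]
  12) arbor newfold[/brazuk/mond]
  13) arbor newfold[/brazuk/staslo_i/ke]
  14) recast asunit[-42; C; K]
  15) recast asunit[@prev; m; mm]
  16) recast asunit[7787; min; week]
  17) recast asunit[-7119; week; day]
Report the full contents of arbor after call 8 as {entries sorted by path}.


Answer: {brazuk/, brazuk/gepro/, brazuk/gepro/crenam=dadrut, brazuk/stujismu=smiso, vund/}

Derivation:
% 1. recast asunit(v: 178, u_from: C, u_to: F) -> 1762/5
% 2. arbor newfold(p: /brazuk/gepro) -> ok
% 3. arbor jot(p: /brazuk/gepro/crenam, c: dadrut) -> created
% 4. arbor expunge(p: /brazuk/gepro) -> ToolError: not empty
% 5. arbor jot(p: /brazuk/stujismu, c: greviprax) -> created
% 6. arbor jot(p: /brazuk/stujismu, c: smiso) -> overwrote
% 7. arbor readout(p: /brazuk/stujismu) -> smiso
% 8. arbor newfold(p: /vund) -> ok
% 9. arbor relocate(s: /brazuk/gepro/crenam, d: /braku) -> ok
% 10. arbor expunge(p: /vund) -> ok
% 11. arbor newfold(p: /brazuk/staslo_i) -> ok
% 12. arbor newfold(p: /brazuk/mond) -> ok
% 13. arbor newfold(p: /brazuk/staslo_i/ke) -> ok
% 14. recast asunit(v: -42, u_from: C, u_to: K) -> 4623/20
% 15. recast asunit(v: @prev, u_from: m, u_to: mm) -> 231150
% 16. recast asunit(v: 7787, u_from: min, u_to: week) -> 7787/10080
% 17. recast asunit(v: -7119, u_from: week, u_to: day) -> -49833


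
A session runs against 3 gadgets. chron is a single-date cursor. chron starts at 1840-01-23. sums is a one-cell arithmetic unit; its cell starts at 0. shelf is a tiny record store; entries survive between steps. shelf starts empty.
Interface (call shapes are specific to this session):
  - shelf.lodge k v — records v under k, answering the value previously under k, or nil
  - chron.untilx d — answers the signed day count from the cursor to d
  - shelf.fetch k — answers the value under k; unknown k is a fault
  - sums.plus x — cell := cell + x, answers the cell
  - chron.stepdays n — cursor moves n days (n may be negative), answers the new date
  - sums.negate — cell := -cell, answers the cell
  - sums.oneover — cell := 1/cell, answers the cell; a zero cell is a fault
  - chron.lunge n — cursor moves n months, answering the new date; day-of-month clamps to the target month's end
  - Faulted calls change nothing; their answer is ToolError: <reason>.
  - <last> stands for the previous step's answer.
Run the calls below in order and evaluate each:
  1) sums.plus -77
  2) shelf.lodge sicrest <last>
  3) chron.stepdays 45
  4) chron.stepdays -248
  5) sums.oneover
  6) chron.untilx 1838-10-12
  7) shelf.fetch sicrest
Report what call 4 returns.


Answer: 1839-07-04

Derivation:
·→ sums.plus(x: -77)
·← -77
·→ shelf.lodge(k: sicrest, v: <last>)
·← nil
·→ chron.stepdays(n: 45)
·← 1840-03-08
·→ chron.stepdays(n: -248)
·← 1839-07-04
·→ sums.oneover()
·← -1/77
·→ chron.untilx(d: 1838-10-12)
·← -265
·→ shelf.fetch(k: sicrest)
·← -77


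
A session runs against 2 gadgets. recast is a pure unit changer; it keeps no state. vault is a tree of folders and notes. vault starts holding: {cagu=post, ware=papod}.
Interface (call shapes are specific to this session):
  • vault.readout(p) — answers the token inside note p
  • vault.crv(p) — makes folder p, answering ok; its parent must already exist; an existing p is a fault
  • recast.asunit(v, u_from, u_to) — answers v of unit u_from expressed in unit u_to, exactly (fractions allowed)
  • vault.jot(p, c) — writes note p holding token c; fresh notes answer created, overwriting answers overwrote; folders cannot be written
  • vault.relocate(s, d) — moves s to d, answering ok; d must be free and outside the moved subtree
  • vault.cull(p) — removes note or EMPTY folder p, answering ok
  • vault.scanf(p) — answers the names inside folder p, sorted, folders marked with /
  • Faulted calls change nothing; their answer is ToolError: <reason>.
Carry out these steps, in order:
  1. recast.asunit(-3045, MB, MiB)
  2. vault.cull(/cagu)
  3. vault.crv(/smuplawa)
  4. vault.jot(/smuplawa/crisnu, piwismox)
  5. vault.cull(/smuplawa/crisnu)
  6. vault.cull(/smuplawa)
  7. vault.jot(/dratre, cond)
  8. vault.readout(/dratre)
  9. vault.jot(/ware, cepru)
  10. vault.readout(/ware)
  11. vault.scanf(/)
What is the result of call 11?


Answer: [dratre, ware]

Derivation:
Do: recast.asunit[v→-3045; u_from→MB; u_to→MiB]
See: -47578125/16384
Do: vault.cull[p→/cagu]
See: ok
Do: vault.crv[p→/smuplawa]
See: ok
Do: vault.jot[p→/smuplawa/crisnu; c→piwismox]
See: created
Do: vault.cull[p→/smuplawa/crisnu]
See: ok
Do: vault.cull[p→/smuplawa]
See: ok
Do: vault.jot[p→/dratre; c→cond]
See: created
Do: vault.readout[p→/dratre]
See: cond
Do: vault.jot[p→/ware; c→cepru]
See: overwrote
Do: vault.readout[p→/ware]
See: cepru
Do: vault.scanf[p→/]
See: [dratre, ware]


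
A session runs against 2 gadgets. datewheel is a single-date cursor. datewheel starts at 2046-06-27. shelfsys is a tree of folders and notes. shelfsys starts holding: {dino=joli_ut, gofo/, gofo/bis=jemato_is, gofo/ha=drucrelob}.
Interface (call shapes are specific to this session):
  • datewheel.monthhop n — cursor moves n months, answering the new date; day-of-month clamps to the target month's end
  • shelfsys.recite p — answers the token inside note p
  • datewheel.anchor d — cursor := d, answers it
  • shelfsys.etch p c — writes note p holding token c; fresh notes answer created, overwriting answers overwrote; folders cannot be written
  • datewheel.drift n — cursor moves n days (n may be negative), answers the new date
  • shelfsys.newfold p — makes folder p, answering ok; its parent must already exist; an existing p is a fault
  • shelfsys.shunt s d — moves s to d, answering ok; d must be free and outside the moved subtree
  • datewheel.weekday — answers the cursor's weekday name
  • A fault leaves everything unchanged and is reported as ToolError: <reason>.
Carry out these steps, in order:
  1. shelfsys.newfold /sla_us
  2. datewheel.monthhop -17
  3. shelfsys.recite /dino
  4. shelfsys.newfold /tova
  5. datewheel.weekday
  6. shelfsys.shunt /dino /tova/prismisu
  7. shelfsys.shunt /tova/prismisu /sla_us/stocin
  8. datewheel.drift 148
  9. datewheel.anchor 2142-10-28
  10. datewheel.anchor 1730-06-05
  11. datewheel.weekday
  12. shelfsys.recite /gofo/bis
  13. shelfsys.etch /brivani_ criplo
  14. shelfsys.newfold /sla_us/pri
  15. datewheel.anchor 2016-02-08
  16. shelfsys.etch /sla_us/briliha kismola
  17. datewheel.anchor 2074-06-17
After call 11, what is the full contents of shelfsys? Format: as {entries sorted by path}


Now I run newfold using p=/sla_us, yielding ok.
I use monthhop using n=-17, and observe 2045-01-27.
I try recite using p=/dino, yielding joli_ut.
I invoke newfold using p=/tova, giving ok.
Invoking weekday, and see Friday.
Calling shunt using s=/dino, d=/tova/prismisu, and get ok.
Calling shunt using s=/tova/prismisu, d=/sla_us/stocin, → ok.
Invoking drift using n=148, → 2045-06-24.
Next I call anchor using d=2142-10-28, — result: 2142-10-28.
I run anchor using d=1730-06-05, — result: 1730-06-05.
Invoking weekday(), and observe Monday.
Invoking recite using p=/gofo/bis, yielding jemato_is.
I run etch using p=/brivani_, c=criplo, → created.
I call newfold using p=/sla_us/pri, — result: ok.
Calling anchor using d=2016-02-08, giving 2016-02-08.
I use etch using p=/sla_us/briliha, c=kismola, and get created.
Next I call anchor using d=2074-06-17, and observe 2074-06-17.

Answer: {gofo/, gofo/bis=jemato_is, gofo/ha=drucrelob, sla_us/, sla_us/stocin=joli_ut, tova/}
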